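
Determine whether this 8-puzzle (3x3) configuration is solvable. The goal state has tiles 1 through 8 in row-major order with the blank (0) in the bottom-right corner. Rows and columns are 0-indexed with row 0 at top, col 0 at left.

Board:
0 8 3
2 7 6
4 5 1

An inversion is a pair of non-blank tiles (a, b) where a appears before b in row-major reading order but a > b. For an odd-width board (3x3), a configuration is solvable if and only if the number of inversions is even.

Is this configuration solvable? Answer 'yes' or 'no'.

Inversions (pairs i<j in row-major order where tile[i] > tile[j] > 0): 19
19 is odd, so the puzzle is not solvable.

Answer: no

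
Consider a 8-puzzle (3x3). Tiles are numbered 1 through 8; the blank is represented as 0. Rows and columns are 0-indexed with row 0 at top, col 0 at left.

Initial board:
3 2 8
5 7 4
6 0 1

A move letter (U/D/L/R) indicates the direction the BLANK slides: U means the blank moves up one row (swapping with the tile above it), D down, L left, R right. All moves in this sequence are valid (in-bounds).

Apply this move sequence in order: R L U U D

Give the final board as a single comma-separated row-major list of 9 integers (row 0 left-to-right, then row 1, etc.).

Answer: 3, 2, 8, 5, 0, 4, 6, 7, 1

Derivation:
After move 1 (R):
3 2 8
5 7 4
6 1 0

After move 2 (L):
3 2 8
5 7 4
6 0 1

After move 3 (U):
3 2 8
5 0 4
6 7 1

After move 4 (U):
3 0 8
5 2 4
6 7 1

After move 5 (D):
3 2 8
5 0 4
6 7 1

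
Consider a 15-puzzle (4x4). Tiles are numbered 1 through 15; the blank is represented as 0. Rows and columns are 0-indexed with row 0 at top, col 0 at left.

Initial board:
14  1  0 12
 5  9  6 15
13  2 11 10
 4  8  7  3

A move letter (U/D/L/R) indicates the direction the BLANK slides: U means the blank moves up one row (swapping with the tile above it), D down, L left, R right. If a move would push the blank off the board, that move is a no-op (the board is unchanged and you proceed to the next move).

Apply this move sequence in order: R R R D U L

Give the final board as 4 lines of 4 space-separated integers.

Answer: 14  1  0 12
 5  9  6 15
13  2 11 10
 4  8  7  3

Derivation:
After move 1 (R):
14  1 12  0
 5  9  6 15
13  2 11 10
 4  8  7  3

After move 2 (R):
14  1 12  0
 5  9  6 15
13  2 11 10
 4  8  7  3

After move 3 (R):
14  1 12  0
 5  9  6 15
13  2 11 10
 4  8  7  3

After move 4 (D):
14  1 12 15
 5  9  6  0
13  2 11 10
 4  8  7  3

After move 5 (U):
14  1 12  0
 5  9  6 15
13  2 11 10
 4  8  7  3

After move 6 (L):
14  1  0 12
 5  9  6 15
13  2 11 10
 4  8  7  3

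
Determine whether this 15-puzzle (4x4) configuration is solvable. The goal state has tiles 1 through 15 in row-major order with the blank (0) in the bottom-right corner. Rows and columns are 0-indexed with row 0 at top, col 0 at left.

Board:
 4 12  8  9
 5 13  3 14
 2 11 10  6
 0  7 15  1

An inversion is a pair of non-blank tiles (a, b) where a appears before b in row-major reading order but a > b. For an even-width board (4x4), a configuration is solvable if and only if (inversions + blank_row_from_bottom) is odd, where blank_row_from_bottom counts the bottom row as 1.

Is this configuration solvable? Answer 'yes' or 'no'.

Answer: yes

Derivation:
Inversions: 54
Blank is in row 3 (0-indexed from top), which is row 1 counting from the bottom (bottom = 1).
54 + 1 = 55, which is odd, so the puzzle is solvable.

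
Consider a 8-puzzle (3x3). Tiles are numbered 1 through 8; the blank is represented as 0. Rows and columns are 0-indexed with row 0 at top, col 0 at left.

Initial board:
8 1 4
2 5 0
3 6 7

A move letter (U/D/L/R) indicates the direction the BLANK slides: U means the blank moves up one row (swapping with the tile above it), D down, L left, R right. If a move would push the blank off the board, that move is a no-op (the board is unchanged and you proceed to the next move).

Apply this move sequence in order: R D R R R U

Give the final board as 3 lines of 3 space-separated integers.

After move 1 (R):
8 1 4
2 5 0
3 6 7

After move 2 (D):
8 1 4
2 5 7
3 6 0

After move 3 (R):
8 1 4
2 5 7
3 6 0

After move 4 (R):
8 1 4
2 5 7
3 6 0

After move 5 (R):
8 1 4
2 5 7
3 6 0

After move 6 (U):
8 1 4
2 5 0
3 6 7

Answer: 8 1 4
2 5 0
3 6 7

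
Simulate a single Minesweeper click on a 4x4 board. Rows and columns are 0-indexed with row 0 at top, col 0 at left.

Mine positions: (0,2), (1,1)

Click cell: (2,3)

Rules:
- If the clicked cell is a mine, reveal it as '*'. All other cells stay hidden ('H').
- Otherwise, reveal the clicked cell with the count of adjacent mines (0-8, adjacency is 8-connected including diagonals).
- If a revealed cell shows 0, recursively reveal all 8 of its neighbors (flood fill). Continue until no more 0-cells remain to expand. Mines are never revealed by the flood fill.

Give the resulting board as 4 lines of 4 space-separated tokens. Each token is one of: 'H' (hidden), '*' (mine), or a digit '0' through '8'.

H H H H
H H 2 1
1 1 1 0
0 0 0 0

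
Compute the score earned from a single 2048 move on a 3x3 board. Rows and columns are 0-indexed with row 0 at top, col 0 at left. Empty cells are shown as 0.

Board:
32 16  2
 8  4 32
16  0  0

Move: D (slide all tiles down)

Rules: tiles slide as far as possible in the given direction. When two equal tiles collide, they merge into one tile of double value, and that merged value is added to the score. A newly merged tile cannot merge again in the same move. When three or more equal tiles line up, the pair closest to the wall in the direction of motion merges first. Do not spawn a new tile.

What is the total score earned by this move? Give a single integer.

Answer: 0

Derivation:
Slide down:
col 0: [32, 8, 16] -> [32, 8, 16]  score +0 (running 0)
col 1: [16, 4, 0] -> [0, 16, 4]  score +0 (running 0)
col 2: [2, 32, 0] -> [0, 2, 32]  score +0 (running 0)
Board after move:
32  0  0
 8 16  2
16  4 32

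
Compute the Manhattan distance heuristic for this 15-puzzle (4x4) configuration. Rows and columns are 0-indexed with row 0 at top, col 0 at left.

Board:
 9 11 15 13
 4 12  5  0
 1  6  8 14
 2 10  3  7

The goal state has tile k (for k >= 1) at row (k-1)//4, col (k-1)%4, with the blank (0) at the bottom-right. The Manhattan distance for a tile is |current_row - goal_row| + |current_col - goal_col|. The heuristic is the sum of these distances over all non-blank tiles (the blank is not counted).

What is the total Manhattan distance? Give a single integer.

Answer: 42

Derivation:
Tile 9: at (0,0), goal (2,0), distance |0-2|+|0-0| = 2
Tile 11: at (0,1), goal (2,2), distance |0-2|+|1-2| = 3
Tile 15: at (0,2), goal (3,2), distance |0-3|+|2-2| = 3
Tile 13: at (0,3), goal (3,0), distance |0-3|+|3-0| = 6
Tile 4: at (1,0), goal (0,3), distance |1-0|+|0-3| = 4
Tile 12: at (1,1), goal (2,3), distance |1-2|+|1-3| = 3
Tile 5: at (1,2), goal (1,0), distance |1-1|+|2-0| = 2
Tile 1: at (2,0), goal (0,0), distance |2-0|+|0-0| = 2
Tile 6: at (2,1), goal (1,1), distance |2-1|+|1-1| = 1
Tile 8: at (2,2), goal (1,3), distance |2-1|+|2-3| = 2
Tile 14: at (2,3), goal (3,1), distance |2-3|+|3-1| = 3
Tile 2: at (3,0), goal (0,1), distance |3-0|+|0-1| = 4
Tile 10: at (3,1), goal (2,1), distance |3-2|+|1-1| = 1
Tile 3: at (3,2), goal (0,2), distance |3-0|+|2-2| = 3
Tile 7: at (3,3), goal (1,2), distance |3-1|+|3-2| = 3
Sum: 2 + 3 + 3 + 6 + 4 + 3 + 2 + 2 + 1 + 2 + 3 + 4 + 1 + 3 + 3 = 42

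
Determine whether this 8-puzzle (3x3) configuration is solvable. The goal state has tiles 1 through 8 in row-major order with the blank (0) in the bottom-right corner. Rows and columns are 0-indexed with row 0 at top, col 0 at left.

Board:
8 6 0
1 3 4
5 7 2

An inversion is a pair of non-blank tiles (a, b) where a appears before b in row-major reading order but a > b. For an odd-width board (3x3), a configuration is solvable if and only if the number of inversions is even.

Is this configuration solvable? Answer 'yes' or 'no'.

Inversions (pairs i<j in row-major order where tile[i] > tile[j] > 0): 16
16 is even, so the puzzle is solvable.

Answer: yes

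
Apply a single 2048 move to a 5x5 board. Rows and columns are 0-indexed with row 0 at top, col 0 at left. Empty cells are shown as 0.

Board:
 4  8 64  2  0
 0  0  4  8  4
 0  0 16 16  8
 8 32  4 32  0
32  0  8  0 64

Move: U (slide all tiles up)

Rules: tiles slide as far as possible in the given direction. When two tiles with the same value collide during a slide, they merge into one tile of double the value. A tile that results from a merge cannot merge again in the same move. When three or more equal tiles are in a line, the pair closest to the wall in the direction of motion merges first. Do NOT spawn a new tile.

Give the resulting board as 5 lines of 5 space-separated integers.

Answer:  4  8 64  2  4
 8 32  4  8  8
32  0 16 16 64
 0  0  4 32  0
 0  0  8  0  0

Derivation:
Slide up:
col 0: [4, 0, 0, 8, 32] -> [4, 8, 32, 0, 0]
col 1: [8, 0, 0, 32, 0] -> [8, 32, 0, 0, 0]
col 2: [64, 4, 16, 4, 8] -> [64, 4, 16, 4, 8]
col 3: [2, 8, 16, 32, 0] -> [2, 8, 16, 32, 0]
col 4: [0, 4, 8, 0, 64] -> [4, 8, 64, 0, 0]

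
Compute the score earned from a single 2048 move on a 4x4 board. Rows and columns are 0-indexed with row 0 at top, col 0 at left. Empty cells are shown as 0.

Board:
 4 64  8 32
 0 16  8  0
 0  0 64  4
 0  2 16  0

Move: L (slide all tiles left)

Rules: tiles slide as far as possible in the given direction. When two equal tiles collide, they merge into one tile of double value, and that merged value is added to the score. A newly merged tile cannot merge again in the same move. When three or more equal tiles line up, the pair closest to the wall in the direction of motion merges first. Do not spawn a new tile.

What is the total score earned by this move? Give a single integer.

Answer: 0

Derivation:
Slide left:
row 0: [4, 64, 8, 32] -> [4, 64, 8, 32]  score +0 (running 0)
row 1: [0, 16, 8, 0] -> [16, 8, 0, 0]  score +0 (running 0)
row 2: [0, 0, 64, 4] -> [64, 4, 0, 0]  score +0 (running 0)
row 3: [0, 2, 16, 0] -> [2, 16, 0, 0]  score +0 (running 0)
Board after move:
 4 64  8 32
16  8  0  0
64  4  0  0
 2 16  0  0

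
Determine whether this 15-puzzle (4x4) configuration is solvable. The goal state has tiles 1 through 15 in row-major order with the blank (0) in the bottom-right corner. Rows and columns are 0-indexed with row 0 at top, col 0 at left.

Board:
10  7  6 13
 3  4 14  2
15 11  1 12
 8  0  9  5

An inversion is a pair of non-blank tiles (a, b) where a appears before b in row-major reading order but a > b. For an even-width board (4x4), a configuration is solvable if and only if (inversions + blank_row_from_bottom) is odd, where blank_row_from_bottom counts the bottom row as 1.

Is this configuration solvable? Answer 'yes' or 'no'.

Answer: yes

Derivation:
Inversions: 56
Blank is in row 3 (0-indexed from top), which is row 1 counting from the bottom (bottom = 1).
56 + 1 = 57, which is odd, so the puzzle is solvable.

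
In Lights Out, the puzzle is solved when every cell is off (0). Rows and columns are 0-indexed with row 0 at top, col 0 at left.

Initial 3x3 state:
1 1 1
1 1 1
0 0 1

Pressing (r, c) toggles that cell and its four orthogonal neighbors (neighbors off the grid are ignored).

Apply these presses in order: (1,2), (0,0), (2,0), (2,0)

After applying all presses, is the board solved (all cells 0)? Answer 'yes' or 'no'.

After press 1 at (1,2):
1 1 0
1 0 0
0 0 0

After press 2 at (0,0):
0 0 0
0 0 0
0 0 0

After press 3 at (2,0):
0 0 0
1 0 0
1 1 0

After press 4 at (2,0):
0 0 0
0 0 0
0 0 0

Lights still on: 0

Answer: yes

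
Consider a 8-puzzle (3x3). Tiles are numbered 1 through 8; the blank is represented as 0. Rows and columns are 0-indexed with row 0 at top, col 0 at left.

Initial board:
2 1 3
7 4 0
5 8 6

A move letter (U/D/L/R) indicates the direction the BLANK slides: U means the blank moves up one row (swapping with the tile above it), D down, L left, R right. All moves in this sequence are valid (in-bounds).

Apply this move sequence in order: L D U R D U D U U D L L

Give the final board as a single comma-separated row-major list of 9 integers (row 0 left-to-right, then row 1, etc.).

Answer: 2, 1, 3, 0, 7, 4, 5, 8, 6

Derivation:
After move 1 (L):
2 1 3
7 0 4
5 8 6

After move 2 (D):
2 1 3
7 8 4
5 0 6

After move 3 (U):
2 1 3
7 0 4
5 8 6

After move 4 (R):
2 1 3
7 4 0
5 8 6

After move 5 (D):
2 1 3
7 4 6
5 8 0

After move 6 (U):
2 1 3
7 4 0
5 8 6

After move 7 (D):
2 1 3
7 4 6
5 8 0

After move 8 (U):
2 1 3
7 4 0
5 8 6

After move 9 (U):
2 1 0
7 4 3
5 8 6

After move 10 (D):
2 1 3
7 4 0
5 8 6

After move 11 (L):
2 1 3
7 0 4
5 8 6

After move 12 (L):
2 1 3
0 7 4
5 8 6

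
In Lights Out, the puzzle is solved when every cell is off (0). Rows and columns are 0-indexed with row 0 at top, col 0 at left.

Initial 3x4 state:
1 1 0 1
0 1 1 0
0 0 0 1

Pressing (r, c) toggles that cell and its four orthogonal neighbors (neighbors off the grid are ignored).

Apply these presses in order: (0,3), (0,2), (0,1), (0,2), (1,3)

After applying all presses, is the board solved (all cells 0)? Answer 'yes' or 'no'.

Answer: no

Derivation:
After press 1 at (0,3):
1 1 1 0
0 1 1 1
0 0 0 1

After press 2 at (0,2):
1 0 0 1
0 1 0 1
0 0 0 1

After press 3 at (0,1):
0 1 1 1
0 0 0 1
0 0 0 1

After press 4 at (0,2):
0 0 0 0
0 0 1 1
0 0 0 1

After press 5 at (1,3):
0 0 0 1
0 0 0 0
0 0 0 0

Lights still on: 1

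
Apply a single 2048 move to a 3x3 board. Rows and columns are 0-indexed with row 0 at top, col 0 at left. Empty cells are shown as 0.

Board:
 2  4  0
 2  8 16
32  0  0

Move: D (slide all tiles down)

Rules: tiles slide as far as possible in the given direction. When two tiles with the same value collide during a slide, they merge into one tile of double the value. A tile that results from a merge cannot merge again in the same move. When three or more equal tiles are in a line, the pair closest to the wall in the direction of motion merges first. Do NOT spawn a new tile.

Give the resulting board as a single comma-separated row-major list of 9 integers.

Answer: 0, 0, 0, 4, 4, 0, 32, 8, 16

Derivation:
Slide down:
col 0: [2, 2, 32] -> [0, 4, 32]
col 1: [4, 8, 0] -> [0, 4, 8]
col 2: [0, 16, 0] -> [0, 0, 16]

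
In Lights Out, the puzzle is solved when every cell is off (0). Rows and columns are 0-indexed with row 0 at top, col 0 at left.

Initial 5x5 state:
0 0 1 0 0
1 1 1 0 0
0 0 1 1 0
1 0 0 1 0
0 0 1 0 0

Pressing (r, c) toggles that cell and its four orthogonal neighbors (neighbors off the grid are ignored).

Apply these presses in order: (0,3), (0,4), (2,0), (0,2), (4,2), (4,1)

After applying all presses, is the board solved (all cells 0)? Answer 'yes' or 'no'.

Answer: no

Derivation:
After press 1 at (0,3):
0 0 0 1 1
1 1 1 1 0
0 0 1 1 0
1 0 0 1 0
0 0 1 0 0

After press 2 at (0,4):
0 0 0 0 0
1 1 1 1 1
0 0 1 1 0
1 0 0 1 0
0 0 1 0 0

After press 3 at (2,0):
0 0 0 0 0
0 1 1 1 1
1 1 1 1 0
0 0 0 1 0
0 0 1 0 0

After press 4 at (0,2):
0 1 1 1 0
0 1 0 1 1
1 1 1 1 0
0 0 0 1 0
0 0 1 0 0

After press 5 at (4,2):
0 1 1 1 0
0 1 0 1 1
1 1 1 1 0
0 0 1 1 0
0 1 0 1 0

After press 6 at (4,1):
0 1 1 1 0
0 1 0 1 1
1 1 1 1 0
0 1 1 1 0
1 0 1 1 0

Lights still on: 16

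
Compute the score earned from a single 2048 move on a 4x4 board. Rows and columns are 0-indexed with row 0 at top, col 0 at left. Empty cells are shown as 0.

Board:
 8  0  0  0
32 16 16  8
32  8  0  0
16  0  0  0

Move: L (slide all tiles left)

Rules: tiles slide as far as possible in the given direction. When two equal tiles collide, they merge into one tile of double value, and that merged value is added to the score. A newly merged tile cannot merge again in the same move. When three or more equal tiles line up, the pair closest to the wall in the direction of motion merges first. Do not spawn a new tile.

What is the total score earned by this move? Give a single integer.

Slide left:
row 0: [8, 0, 0, 0] -> [8, 0, 0, 0]  score +0 (running 0)
row 1: [32, 16, 16, 8] -> [32, 32, 8, 0]  score +32 (running 32)
row 2: [32, 8, 0, 0] -> [32, 8, 0, 0]  score +0 (running 32)
row 3: [16, 0, 0, 0] -> [16, 0, 0, 0]  score +0 (running 32)
Board after move:
 8  0  0  0
32 32  8  0
32  8  0  0
16  0  0  0

Answer: 32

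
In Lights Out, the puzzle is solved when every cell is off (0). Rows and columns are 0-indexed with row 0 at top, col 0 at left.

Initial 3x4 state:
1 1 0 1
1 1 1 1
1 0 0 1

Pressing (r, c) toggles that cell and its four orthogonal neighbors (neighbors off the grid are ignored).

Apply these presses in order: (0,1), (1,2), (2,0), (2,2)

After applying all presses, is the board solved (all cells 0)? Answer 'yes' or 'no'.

After press 1 at (0,1):
0 0 1 1
1 0 1 1
1 0 0 1

After press 2 at (1,2):
0 0 0 1
1 1 0 0
1 0 1 1

After press 3 at (2,0):
0 0 0 1
0 1 0 0
0 1 1 1

After press 4 at (2,2):
0 0 0 1
0 1 1 0
0 0 0 0

Lights still on: 3

Answer: no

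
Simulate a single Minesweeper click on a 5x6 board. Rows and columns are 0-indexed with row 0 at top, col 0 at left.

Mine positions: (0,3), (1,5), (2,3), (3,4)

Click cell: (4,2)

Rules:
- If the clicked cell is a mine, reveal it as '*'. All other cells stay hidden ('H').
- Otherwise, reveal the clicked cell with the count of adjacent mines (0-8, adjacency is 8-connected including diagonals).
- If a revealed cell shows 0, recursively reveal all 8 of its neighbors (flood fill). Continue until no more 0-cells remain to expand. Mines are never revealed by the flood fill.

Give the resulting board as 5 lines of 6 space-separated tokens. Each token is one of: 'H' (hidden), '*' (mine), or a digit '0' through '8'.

0 0 1 H H H
0 0 2 H H H
0 0 1 H H H
0 0 1 2 H H
0 0 0 1 H H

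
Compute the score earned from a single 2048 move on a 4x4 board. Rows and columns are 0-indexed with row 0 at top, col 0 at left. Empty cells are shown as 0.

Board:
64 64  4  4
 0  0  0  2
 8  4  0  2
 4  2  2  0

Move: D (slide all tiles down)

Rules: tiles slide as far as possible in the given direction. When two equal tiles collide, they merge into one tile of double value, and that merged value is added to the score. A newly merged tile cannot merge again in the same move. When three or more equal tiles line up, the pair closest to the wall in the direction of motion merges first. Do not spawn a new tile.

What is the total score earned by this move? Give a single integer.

Answer: 4

Derivation:
Slide down:
col 0: [64, 0, 8, 4] -> [0, 64, 8, 4]  score +0 (running 0)
col 1: [64, 0, 4, 2] -> [0, 64, 4, 2]  score +0 (running 0)
col 2: [4, 0, 0, 2] -> [0, 0, 4, 2]  score +0 (running 0)
col 3: [4, 2, 2, 0] -> [0, 0, 4, 4]  score +4 (running 4)
Board after move:
 0  0  0  0
64 64  0  0
 8  4  4  4
 4  2  2  4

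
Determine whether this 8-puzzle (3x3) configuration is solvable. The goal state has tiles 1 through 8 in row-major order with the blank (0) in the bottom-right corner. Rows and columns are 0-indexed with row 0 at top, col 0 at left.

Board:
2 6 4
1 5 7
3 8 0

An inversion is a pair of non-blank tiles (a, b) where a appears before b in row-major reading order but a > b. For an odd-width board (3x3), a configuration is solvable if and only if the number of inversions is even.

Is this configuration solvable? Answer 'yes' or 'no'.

Inversions (pairs i<j in row-major order where tile[i] > tile[j] > 0): 9
9 is odd, so the puzzle is not solvable.

Answer: no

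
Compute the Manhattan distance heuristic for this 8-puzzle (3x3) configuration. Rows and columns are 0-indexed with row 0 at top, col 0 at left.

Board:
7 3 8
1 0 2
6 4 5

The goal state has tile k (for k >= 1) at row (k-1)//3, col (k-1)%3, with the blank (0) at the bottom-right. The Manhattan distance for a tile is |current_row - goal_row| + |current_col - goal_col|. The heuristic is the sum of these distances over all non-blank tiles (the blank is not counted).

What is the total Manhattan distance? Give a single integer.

Tile 7: at (0,0), goal (2,0), distance |0-2|+|0-0| = 2
Tile 3: at (0,1), goal (0,2), distance |0-0|+|1-2| = 1
Tile 8: at (0,2), goal (2,1), distance |0-2|+|2-1| = 3
Tile 1: at (1,0), goal (0,0), distance |1-0|+|0-0| = 1
Tile 2: at (1,2), goal (0,1), distance |1-0|+|2-1| = 2
Tile 6: at (2,0), goal (1,2), distance |2-1|+|0-2| = 3
Tile 4: at (2,1), goal (1,0), distance |2-1|+|1-0| = 2
Tile 5: at (2,2), goal (1,1), distance |2-1|+|2-1| = 2
Sum: 2 + 1 + 3 + 1 + 2 + 3 + 2 + 2 = 16

Answer: 16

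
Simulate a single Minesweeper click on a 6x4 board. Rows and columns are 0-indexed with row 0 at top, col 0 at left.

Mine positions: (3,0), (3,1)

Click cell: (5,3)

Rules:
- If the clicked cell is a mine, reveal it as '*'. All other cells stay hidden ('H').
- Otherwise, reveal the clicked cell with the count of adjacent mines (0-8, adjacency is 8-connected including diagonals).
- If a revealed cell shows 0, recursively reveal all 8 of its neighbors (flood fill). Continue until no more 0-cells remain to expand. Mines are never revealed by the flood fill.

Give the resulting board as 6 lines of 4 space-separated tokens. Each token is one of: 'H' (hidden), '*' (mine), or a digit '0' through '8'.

0 0 0 0
0 0 0 0
2 2 1 0
H H 1 0
2 2 1 0
0 0 0 0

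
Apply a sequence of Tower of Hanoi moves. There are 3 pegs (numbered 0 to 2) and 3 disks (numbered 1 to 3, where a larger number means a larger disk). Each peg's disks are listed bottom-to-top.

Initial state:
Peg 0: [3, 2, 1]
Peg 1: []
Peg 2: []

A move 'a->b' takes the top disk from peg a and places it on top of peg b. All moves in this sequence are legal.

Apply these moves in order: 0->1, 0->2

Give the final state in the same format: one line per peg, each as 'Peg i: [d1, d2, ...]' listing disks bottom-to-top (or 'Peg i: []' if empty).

After move 1 (0->1):
Peg 0: [3, 2]
Peg 1: [1]
Peg 2: []

After move 2 (0->2):
Peg 0: [3]
Peg 1: [1]
Peg 2: [2]

Answer: Peg 0: [3]
Peg 1: [1]
Peg 2: [2]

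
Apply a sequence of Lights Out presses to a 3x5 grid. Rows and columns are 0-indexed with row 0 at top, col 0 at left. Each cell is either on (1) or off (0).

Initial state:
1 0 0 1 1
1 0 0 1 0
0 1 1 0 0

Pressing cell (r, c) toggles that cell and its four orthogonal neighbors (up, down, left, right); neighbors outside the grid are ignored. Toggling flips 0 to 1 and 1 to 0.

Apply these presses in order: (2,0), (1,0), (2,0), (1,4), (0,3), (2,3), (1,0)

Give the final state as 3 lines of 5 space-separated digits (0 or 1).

Answer: 1 0 1 0 1
1 0 0 0 1
0 1 0 1 0

Derivation:
After press 1 at (2,0):
1 0 0 1 1
0 0 0 1 0
1 0 1 0 0

After press 2 at (1,0):
0 0 0 1 1
1 1 0 1 0
0 0 1 0 0

After press 3 at (2,0):
0 0 0 1 1
0 1 0 1 0
1 1 1 0 0

After press 4 at (1,4):
0 0 0 1 0
0 1 0 0 1
1 1 1 0 1

After press 5 at (0,3):
0 0 1 0 1
0 1 0 1 1
1 1 1 0 1

After press 6 at (2,3):
0 0 1 0 1
0 1 0 0 1
1 1 0 1 0

After press 7 at (1,0):
1 0 1 0 1
1 0 0 0 1
0 1 0 1 0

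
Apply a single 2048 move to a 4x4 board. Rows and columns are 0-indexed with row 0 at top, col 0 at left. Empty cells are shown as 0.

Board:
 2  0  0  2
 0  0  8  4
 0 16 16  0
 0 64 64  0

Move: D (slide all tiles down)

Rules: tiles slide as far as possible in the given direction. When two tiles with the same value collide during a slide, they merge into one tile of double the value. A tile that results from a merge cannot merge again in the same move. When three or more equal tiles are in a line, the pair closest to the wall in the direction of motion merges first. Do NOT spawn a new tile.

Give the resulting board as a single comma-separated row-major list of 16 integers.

Answer: 0, 0, 0, 0, 0, 0, 8, 0, 0, 16, 16, 2, 2, 64, 64, 4

Derivation:
Slide down:
col 0: [2, 0, 0, 0] -> [0, 0, 0, 2]
col 1: [0, 0, 16, 64] -> [0, 0, 16, 64]
col 2: [0, 8, 16, 64] -> [0, 8, 16, 64]
col 3: [2, 4, 0, 0] -> [0, 0, 2, 4]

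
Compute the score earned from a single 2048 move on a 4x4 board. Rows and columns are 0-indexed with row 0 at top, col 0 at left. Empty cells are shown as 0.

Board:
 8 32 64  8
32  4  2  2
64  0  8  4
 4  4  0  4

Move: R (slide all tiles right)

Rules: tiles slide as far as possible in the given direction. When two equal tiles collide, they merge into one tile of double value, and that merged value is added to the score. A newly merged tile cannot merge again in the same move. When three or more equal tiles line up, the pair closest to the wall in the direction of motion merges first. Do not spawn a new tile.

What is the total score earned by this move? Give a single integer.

Answer: 12

Derivation:
Slide right:
row 0: [8, 32, 64, 8] -> [8, 32, 64, 8]  score +0 (running 0)
row 1: [32, 4, 2, 2] -> [0, 32, 4, 4]  score +4 (running 4)
row 2: [64, 0, 8, 4] -> [0, 64, 8, 4]  score +0 (running 4)
row 3: [4, 4, 0, 4] -> [0, 0, 4, 8]  score +8 (running 12)
Board after move:
 8 32 64  8
 0 32  4  4
 0 64  8  4
 0  0  4  8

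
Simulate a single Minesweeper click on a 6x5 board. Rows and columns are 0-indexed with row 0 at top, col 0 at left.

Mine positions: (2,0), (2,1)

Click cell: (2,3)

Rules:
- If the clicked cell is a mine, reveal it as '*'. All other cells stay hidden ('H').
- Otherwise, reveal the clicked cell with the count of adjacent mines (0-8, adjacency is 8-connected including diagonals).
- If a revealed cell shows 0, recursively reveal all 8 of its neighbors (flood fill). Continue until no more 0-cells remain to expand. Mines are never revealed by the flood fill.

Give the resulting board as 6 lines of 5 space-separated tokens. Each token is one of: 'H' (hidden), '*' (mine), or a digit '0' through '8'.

0 0 0 0 0
2 2 1 0 0
H H 1 0 0
2 2 1 0 0
0 0 0 0 0
0 0 0 0 0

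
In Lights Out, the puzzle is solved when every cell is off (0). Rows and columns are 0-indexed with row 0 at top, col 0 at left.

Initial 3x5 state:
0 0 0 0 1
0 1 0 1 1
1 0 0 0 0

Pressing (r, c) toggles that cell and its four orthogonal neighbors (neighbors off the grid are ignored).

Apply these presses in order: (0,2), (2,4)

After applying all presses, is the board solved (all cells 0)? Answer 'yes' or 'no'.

After press 1 at (0,2):
0 1 1 1 1
0 1 1 1 1
1 0 0 0 0

After press 2 at (2,4):
0 1 1 1 1
0 1 1 1 0
1 0 0 1 1

Lights still on: 10

Answer: no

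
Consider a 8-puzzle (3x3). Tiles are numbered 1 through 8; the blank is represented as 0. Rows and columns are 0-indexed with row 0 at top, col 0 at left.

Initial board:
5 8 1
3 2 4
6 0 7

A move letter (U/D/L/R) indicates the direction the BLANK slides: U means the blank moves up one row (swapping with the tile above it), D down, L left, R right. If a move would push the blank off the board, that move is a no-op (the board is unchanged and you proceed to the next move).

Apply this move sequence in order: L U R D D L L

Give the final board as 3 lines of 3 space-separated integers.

Answer: 5 8 1
2 6 4
0 3 7

Derivation:
After move 1 (L):
5 8 1
3 2 4
0 6 7

After move 2 (U):
5 8 1
0 2 4
3 6 7

After move 3 (R):
5 8 1
2 0 4
3 6 7

After move 4 (D):
5 8 1
2 6 4
3 0 7

After move 5 (D):
5 8 1
2 6 4
3 0 7

After move 6 (L):
5 8 1
2 6 4
0 3 7

After move 7 (L):
5 8 1
2 6 4
0 3 7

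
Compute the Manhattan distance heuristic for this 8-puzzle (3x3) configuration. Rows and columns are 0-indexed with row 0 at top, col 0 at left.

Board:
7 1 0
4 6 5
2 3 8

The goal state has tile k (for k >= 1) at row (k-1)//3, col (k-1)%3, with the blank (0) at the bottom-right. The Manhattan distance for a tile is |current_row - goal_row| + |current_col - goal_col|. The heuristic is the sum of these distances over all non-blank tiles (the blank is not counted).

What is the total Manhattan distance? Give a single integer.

Answer: 12

Derivation:
Tile 7: at (0,0), goal (2,0), distance |0-2|+|0-0| = 2
Tile 1: at (0,1), goal (0,0), distance |0-0|+|1-0| = 1
Tile 4: at (1,0), goal (1,0), distance |1-1|+|0-0| = 0
Tile 6: at (1,1), goal (1,2), distance |1-1|+|1-2| = 1
Tile 5: at (1,2), goal (1,1), distance |1-1|+|2-1| = 1
Tile 2: at (2,0), goal (0,1), distance |2-0|+|0-1| = 3
Tile 3: at (2,1), goal (0,2), distance |2-0|+|1-2| = 3
Tile 8: at (2,2), goal (2,1), distance |2-2|+|2-1| = 1
Sum: 2 + 1 + 0 + 1 + 1 + 3 + 3 + 1 = 12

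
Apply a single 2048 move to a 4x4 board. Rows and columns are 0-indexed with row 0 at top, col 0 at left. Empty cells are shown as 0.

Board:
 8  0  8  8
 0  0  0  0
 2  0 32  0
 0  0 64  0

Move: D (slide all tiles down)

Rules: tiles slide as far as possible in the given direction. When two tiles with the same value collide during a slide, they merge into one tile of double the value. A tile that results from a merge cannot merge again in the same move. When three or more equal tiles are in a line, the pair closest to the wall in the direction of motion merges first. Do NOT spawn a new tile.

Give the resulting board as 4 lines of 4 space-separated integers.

Answer:  0  0  0  0
 0  0  8  0
 8  0 32  0
 2  0 64  8

Derivation:
Slide down:
col 0: [8, 0, 2, 0] -> [0, 0, 8, 2]
col 1: [0, 0, 0, 0] -> [0, 0, 0, 0]
col 2: [8, 0, 32, 64] -> [0, 8, 32, 64]
col 3: [8, 0, 0, 0] -> [0, 0, 0, 8]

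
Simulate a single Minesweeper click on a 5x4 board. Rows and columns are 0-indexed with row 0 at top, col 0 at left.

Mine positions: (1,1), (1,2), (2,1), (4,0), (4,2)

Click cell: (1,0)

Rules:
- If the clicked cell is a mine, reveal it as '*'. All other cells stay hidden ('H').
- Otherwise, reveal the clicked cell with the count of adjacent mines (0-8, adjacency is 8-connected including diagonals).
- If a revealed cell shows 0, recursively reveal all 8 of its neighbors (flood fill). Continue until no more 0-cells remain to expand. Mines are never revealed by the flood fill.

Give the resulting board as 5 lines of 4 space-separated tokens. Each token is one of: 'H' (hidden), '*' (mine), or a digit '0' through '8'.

H H H H
2 H H H
H H H H
H H H H
H H H H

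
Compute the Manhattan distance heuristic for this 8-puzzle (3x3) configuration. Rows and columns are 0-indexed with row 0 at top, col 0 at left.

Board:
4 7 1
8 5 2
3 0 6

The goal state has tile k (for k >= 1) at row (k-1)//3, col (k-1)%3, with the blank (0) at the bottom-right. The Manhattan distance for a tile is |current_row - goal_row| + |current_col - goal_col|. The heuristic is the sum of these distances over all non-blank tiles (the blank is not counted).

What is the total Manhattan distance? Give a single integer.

Answer: 15

Derivation:
Tile 4: (0,0)->(1,0) = 1
Tile 7: (0,1)->(2,0) = 3
Tile 1: (0,2)->(0,0) = 2
Tile 8: (1,0)->(2,1) = 2
Tile 5: (1,1)->(1,1) = 0
Tile 2: (1,2)->(0,1) = 2
Tile 3: (2,0)->(0,2) = 4
Tile 6: (2,2)->(1,2) = 1
Sum: 1 + 3 + 2 + 2 + 0 + 2 + 4 + 1 = 15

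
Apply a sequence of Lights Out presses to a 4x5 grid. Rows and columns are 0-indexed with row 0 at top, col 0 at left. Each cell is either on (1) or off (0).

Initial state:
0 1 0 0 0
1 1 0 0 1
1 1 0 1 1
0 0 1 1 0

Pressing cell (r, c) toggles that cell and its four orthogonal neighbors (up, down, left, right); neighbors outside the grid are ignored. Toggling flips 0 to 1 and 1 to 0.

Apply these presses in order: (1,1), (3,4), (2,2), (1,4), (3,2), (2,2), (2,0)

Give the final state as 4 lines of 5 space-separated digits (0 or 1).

After press 1 at (1,1):
0 0 0 0 0
0 0 1 0 1
1 0 0 1 1
0 0 1 1 0

After press 2 at (3,4):
0 0 0 0 0
0 0 1 0 1
1 0 0 1 0
0 0 1 0 1

After press 3 at (2,2):
0 0 0 0 0
0 0 0 0 1
1 1 1 0 0
0 0 0 0 1

After press 4 at (1,4):
0 0 0 0 1
0 0 0 1 0
1 1 1 0 1
0 0 0 0 1

After press 5 at (3,2):
0 0 0 0 1
0 0 0 1 0
1 1 0 0 1
0 1 1 1 1

After press 6 at (2,2):
0 0 0 0 1
0 0 1 1 0
1 0 1 1 1
0 1 0 1 1

After press 7 at (2,0):
0 0 0 0 1
1 0 1 1 0
0 1 1 1 1
1 1 0 1 1

Answer: 0 0 0 0 1
1 0 1 1 0
0 1 1 1 1
1 1 0 1 1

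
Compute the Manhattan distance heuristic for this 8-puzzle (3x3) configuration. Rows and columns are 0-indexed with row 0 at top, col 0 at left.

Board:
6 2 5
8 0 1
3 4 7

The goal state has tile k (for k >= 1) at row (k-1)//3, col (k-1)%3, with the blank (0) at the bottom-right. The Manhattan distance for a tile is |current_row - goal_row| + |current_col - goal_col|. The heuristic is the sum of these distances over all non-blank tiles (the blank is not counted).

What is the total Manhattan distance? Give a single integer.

Answer: 18

Derivation:
Tile 6: at (0,0), goal (1,2), distance |0-1|+|0-2| = 3
Tile 2: at (0,1), goal (0,1), distance |0-0|+|1-1| = 0
Tile 5: at (0,2), goal (1,1), distance |0-1|+|2-1| = 2
Tile 8: at (1,0), goal (2,1), distance |1-2|+|0-1| = 2
Tile 1: at (1,2), goal (0,0), distance |1-0|+|2-0| = 3
Tile 3: at (2,0), goal (0,2), distance |2-0|+|0-2| = 4
Tile 4: at (2,1), goal (1,0), distance |2-1|+|1-0| = 2
Tile 7: at (2,2), goal (2,0), distance |2-2|+|2-0| = 2
Sum: 3 + 0 + 2 + 2 + 3 + 4 + 2 + 2 = 18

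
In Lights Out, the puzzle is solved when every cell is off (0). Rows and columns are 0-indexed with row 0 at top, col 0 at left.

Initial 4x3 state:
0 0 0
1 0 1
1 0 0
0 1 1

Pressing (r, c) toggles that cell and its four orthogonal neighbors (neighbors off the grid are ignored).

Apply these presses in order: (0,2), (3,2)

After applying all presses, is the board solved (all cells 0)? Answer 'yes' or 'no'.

After press 1 at (0,2):
0 1 1
1 0 0
1 0 0
0 1 1

After press 2 at (3,2):
0 1 1
1 0 0
1 0 1
0 0 0

Lights still on: 5

Answer: no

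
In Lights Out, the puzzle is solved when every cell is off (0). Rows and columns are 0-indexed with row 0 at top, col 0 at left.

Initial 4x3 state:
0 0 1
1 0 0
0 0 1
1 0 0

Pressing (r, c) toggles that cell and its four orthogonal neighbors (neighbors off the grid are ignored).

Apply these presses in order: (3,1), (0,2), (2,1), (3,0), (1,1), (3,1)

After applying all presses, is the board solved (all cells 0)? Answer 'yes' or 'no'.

After press 1 at (3,1):
0 0 1
1 0 0
0 1 1
0 1 1

After press 2 at (0,2):
0 1 0
1 0 1
0 1 1
0 1 1

After press 3 at (2,1):
0 1 0
1 1 1
1 0 0
0 0 1

After press 4 at (3,0):
0 1 0
1 1 1
0 0 0
1 1 1

After press 5 at (1,1):
0 0 0
0 0 0
0 1 0
1 1 1

After press 6 at (3,1):
0 0 0
0 0 0
0 0 0
0 0 0

Lights still on: 0

Answer: yes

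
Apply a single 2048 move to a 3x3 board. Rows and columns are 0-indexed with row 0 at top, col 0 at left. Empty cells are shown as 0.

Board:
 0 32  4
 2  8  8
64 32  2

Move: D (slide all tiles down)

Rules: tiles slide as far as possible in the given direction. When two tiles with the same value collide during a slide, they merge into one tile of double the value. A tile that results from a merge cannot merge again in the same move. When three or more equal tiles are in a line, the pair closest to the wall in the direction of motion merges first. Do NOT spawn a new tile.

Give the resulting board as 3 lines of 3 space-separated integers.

Answer:  0 32  4
 2  8  8
64 32  2

Derivation:
Slide down:
col 0: [0, 2, 64] -> [0, 2, 64]
col 1: [32, 8, 32] -> [32, 8, 32]
col 2: [4, 8, 2] -> [4, 8, 2]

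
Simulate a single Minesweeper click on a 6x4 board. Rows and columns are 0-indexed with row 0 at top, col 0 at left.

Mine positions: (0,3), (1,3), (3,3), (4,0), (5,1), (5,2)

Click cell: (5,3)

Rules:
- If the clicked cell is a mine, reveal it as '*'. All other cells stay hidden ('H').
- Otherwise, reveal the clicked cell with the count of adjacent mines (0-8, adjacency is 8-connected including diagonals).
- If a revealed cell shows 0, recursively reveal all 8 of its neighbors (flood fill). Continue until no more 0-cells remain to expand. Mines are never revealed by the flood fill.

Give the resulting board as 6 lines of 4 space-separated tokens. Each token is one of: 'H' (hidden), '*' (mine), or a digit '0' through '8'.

H H H H
H H H H
H H H H
H H H H
H H H H
H H H 1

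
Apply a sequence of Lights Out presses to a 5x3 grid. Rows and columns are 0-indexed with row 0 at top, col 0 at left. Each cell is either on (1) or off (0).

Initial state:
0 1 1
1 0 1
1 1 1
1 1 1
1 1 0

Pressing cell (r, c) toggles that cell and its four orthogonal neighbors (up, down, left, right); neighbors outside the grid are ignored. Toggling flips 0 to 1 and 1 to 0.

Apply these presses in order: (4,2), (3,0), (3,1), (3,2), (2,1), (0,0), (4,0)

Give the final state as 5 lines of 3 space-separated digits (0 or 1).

After press 1 at (4,2):
0 1 1
1 0 1
1 1 1
1 1 0
1 0 1

After press 2 at (3,0):
0 1 1
1 0 1
0 1 1
0 0 0
0 0 1

After press 3 at (3,1):
0 1 1
1 0 1
0 0 1
1 1 1
0 1 1

After press 4 at (3,2):
0 1 1
1 0 1
0 0 0
1 0 0
0 1 0

After press 5 at (2,1):
0 1 1
1 1 1
1 1 1
1 1 0
0 1 0

After press 6 at (0,0):
1 0 1
0 1 1
1 1 1
1 1 0
0 1 0

After press 7 at (4,0):
1 0 1
0 1 1
1 1 1
0 1 0
1 0 0

Answer: 1 0 1
0 1 1
1 1 1
0 1 0
1 0 0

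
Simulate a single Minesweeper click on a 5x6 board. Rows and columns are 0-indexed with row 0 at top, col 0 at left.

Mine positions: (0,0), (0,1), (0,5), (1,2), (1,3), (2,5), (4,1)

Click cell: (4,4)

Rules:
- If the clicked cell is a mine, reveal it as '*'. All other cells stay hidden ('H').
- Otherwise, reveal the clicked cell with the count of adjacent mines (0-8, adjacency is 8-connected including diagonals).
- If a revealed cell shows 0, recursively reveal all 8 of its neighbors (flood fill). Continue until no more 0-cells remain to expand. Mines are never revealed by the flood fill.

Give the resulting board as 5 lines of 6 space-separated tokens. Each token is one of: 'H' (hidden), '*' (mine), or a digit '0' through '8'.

H H H H H H
H H H H H H
H H 2 2 2 H
H H 1 0 1 1
H H 1 0 0 0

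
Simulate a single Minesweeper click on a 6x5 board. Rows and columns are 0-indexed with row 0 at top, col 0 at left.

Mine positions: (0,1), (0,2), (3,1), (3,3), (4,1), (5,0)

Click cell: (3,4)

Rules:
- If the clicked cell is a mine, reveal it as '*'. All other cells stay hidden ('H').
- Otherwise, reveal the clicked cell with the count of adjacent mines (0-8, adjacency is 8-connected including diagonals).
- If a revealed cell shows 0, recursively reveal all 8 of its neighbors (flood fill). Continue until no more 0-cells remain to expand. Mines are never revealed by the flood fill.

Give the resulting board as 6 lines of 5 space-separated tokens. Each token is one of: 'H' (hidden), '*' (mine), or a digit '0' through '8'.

H H H H H
H H H H H
H H H H H
H H H H 1
H H H H H
H H H H H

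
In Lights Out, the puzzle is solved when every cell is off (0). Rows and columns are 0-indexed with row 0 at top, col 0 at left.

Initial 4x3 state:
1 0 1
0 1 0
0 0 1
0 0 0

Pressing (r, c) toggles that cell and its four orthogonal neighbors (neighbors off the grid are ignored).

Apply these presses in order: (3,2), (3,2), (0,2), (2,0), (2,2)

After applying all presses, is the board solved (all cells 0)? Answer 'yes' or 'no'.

After press 1 at (3,2):
1 0 1
0 1 0
0 0 0
0 1 1

After press 2 at (3,2):
1 0 1
0 1 0
0 0 1
0 0 0

After press 3 at (0,2):
1 1 0
0 1 1
0 0 1
0 0 0

After press 4 at (2,0):
1 1 0
1 1 1
1 1 1
1 0 0

After press 5 at (2,2):
1 1 0
1 1 0
1 0 0
1 0 1

Lights still on: 7

Answer: no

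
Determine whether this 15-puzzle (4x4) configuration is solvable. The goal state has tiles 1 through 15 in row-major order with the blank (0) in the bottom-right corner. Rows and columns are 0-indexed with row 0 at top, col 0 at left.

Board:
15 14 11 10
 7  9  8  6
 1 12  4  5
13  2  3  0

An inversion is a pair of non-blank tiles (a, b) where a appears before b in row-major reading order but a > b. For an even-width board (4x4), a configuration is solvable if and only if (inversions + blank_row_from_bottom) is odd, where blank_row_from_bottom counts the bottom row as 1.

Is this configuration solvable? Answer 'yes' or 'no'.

Inversions: 80
Blank is in row 3 (0-indexed from top), which is row 1 counting from the bottom (bottom = 1).
80 + 1 = 81, which is odd, so the puzzle is solvable.

Answer: yes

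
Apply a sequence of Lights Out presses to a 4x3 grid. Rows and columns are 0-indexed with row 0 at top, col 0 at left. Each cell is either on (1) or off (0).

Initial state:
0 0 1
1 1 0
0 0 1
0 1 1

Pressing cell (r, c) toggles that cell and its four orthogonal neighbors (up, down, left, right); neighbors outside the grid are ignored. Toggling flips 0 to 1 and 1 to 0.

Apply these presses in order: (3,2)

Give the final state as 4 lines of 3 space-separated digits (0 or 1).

After press 1 at (3,2):
0 0 1
1 1 0
0 0 0
0 0 0

Answer: 0 0 1
1 1 0
0 0 0
0 0 0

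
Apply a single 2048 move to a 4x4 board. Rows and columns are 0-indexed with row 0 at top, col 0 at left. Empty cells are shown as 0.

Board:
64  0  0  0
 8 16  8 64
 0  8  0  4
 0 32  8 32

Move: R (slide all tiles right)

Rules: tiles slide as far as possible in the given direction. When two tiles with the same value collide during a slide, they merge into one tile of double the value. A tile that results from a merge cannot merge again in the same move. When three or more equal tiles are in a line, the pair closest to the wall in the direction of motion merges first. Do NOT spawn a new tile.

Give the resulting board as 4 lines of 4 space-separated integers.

Slide right:
row 0: [64, 0, 0, 0] -> [0, 0, 0, 64]
row 1: [8, 16, 8, 64] -> [8, 16, 8, 64]
row 2: [0, 8, 0, 4] -> [0, 0, 8, 4]
row 3: [0, 32, 8, 32] -> [0, 32, 8, 32]

Answer:  0  0  0 64
 8 16  8 64
 0  0  8  4
 0 32  8 32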